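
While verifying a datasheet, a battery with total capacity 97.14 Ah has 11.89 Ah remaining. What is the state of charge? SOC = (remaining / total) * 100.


SOC% = 11.89 / 97.14 * 100 = 12.24%

12.24%


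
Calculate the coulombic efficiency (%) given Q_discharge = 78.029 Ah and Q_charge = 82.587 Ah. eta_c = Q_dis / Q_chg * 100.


eta_c = Q_dis / Q_chg * 100 = 78.029 / 82.587 * 100 = 94.48%

94.48%


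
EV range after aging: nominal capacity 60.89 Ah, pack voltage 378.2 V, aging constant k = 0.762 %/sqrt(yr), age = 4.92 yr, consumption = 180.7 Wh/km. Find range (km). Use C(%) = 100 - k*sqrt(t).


Step 1: capacity retention = 100 - 0.762 * sqrt(4.92) = 100 - 0.762 * 2.2181 = 98.31%
Step 2: C_now = 60.89 * 98.31/100 = 59.861 Ah
Step 3: E_pack = V * C_now = 378.2 * 59.861 = 22639 Wh
Step 4: range = E_pack / consumption = 22639 / 180.7 = 125.3 km

125.3 km


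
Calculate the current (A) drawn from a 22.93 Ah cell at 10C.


I = C_rate * capacity = 10 * 22.93 = 229.3 A

229.3 A


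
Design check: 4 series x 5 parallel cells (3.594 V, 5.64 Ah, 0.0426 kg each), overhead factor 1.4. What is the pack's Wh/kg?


Step 1: V_pack = 4 * 3.594 = 14.376 V
Step 2: C_pack = 5 * 5.64 = 28.2 Ah
Step 3: E_pack = V_pack * C_pack = 14.376 * 28.2 = 405.4 Wh
Step 4: m_pack = 4 * 5 * 0.0426 * 1.4 = 1.1928 kg
Step 5: ED = E_pack / m_pack = 405.4 / 1.1928 = 339.9 Wh/kg

339.9 Wh/kg


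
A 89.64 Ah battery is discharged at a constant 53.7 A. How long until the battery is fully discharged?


t = capacity / current = 89.64 / 53.7 = 1.669 hr

1.669 hr


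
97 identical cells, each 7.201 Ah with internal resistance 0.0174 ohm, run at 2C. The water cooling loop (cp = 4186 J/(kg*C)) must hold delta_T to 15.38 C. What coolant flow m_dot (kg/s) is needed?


Step 1: I = 2 * 7.201 = 14.402 A
Step 2: Q_cell = I^2 * R = 14.402^2 * 0.0174 = 3.6091 W
Step 3: Q_total = 97 * 3.6091 = 350.08 W
Step 4: m_dot = Q_total / (cp * dT) = 350.08 / (4186 * 15.38) = 0.005438 kg/s

0.005438 kg/s


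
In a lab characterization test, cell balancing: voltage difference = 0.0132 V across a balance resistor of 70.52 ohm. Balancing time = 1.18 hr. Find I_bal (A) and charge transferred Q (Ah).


I_bal = dV / R = 0.0132 / 70.52 = 1.8718e-04 A
Q = I_bal * t = 1.8718e-04 * 1.18 = 2.209e-04 Ah

I=1.8718e-04 A, Q=2.209e-04 Ah


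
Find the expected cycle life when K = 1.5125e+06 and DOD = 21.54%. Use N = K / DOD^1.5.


Step 1: DOD^1.5 = 21.54^1.5 = 99.97
Step 2: N = 1.5125e+06 / 99.97 = 15130 cycles

15130 cycles


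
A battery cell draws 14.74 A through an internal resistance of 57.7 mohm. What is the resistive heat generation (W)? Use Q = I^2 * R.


Convert: R = 57.7 mohm = 0.0577 ohm
Q = I^2 * R = 14.74^2 * 0.0577 = 12.54 W

12.54 W


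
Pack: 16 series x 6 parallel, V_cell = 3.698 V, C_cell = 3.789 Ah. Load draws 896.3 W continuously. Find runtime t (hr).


Step 1: E_pack = Ns * V_cell * Np * C_cell = 16 * 3.698 * 6 * 3.789 = 1345.1 Wh
Step 2: t = E_pack / P = 1345.1 / 896.3 = 1.501 hr

1.501 hr


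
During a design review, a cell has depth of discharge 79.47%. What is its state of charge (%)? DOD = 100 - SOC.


SOC = 100 - DOD = 100 - 79.47 = 20.53%

20.53%


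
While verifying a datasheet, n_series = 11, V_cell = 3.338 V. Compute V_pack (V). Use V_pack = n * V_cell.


Series voltages add: 11 * 3.338 V = 36.718 V

36.718 V


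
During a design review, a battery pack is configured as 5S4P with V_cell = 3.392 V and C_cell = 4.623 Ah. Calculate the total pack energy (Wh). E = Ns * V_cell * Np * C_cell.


V_pack = 5 * 3.392 = 16.96 V
C_pack = 4 * 4.623 = 18.492 Ah
E = V_pack * C_pack = 16.96 * 18.492 = 313.6 Wh

313.6 Wh


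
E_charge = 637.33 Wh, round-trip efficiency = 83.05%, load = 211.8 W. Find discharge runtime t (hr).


Step 1: E_discharge = eta/100 * E_charge = 83.05/100 * 637.33 = 529.3 Wh
Step 2: t = E_discharge / P = 529.3 / 211.8 = 2.499 hr

2.499 hr


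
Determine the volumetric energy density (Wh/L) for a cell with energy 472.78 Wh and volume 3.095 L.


ED = E / V = 472.78 / 3.095 = 152.8 Wh/L

152.8 Wh/L


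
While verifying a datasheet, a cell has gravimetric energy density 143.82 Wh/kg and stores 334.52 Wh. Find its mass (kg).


m = E / ED = 334.52 / 143.82 = 2.326 kg

2.326 kg


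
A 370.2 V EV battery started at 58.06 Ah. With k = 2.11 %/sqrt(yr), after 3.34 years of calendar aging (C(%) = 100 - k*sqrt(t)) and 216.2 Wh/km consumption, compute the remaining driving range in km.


Step 1: capacity retention = 100 - 2.11 * sqrt(3.34) = 100 - 2.11 * 1.8276 = 96.144%
Step 2: C_now = 58.06 * 96.144/100 = 55.821 Ah
Step 3: E_pack = V * C_now = 370.2 * 55.821 = 20665 Wh
Step 4: range = E_pack / consumption = 20665 / 216.2 = 95.58 km

95.58 km


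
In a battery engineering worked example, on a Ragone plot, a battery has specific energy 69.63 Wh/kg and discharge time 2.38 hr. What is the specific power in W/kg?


Specific power = 69.63 Wh/kg / 2.38 hr = 29.26 W/kg

29.26 W/kg


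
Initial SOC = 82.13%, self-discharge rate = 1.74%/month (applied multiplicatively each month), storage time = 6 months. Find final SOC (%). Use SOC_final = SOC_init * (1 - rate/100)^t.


Monthly retention factor = 1 - 1.74/100 = 0.9826
Over 6 months: factor^6 = 0.90004
SOC_final = 82.13 * 0.90004 = 73.92%

73.92%


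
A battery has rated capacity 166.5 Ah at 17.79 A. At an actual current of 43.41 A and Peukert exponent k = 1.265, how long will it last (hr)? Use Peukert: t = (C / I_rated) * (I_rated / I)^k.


Step 1: t_rated = C / I_rated = 166.5 / 17.79 = 9.3592 hr
Step 2: ratio = 17.79 / 43.41 = 0.40981
Step 3: ratio^k = 0.40981^1.265 = 0.32353
Step 4: t = t_rated * ratio^k = 9.3592 * 0.32353 = 3.028 hr

3.028 hr


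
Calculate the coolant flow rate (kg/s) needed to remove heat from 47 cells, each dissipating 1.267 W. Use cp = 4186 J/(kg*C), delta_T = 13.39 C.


Q_total = 47 * 1.267 = 59.549 W
m_dot = Q_total / (cp * dT) = 59.549 / (4186 * 13.39) = 0.001062 kg/s

0.001062 kg/s


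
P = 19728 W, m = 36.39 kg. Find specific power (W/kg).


SP = P / m = 19728 / 36.39 = 542.1 W/kg

542.1 W/kg


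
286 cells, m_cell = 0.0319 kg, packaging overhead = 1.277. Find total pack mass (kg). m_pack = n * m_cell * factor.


Cell mass sum = 286 * 0.0319 = 9.1234 kg
With overhead 1.277: m_pack = 9.1234 * 1.277 = 11.65 kg

11.65 kg


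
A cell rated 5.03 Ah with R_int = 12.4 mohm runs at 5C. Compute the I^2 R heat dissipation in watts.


Convert: R = 12.4 mohm = 0.0124 ohm
Step 1: I = C_rate * capacity = 5 * 5.03 = 25.15 A
Step 2: Q = I^2 * R = 25.15^2 * 0.0124 = 632.52 * 0.0124 = 7.843 W

7.843 W


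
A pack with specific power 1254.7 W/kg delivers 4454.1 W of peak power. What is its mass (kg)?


m = P / SP = 4454.1 / 1254.7 = 3.550 kg

3.550 kg


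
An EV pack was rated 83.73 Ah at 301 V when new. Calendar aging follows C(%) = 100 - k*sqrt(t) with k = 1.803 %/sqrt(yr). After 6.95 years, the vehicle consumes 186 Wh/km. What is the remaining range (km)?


Step 1: capacity retention = 100 - 1.803 * sqrt(6.95) = 100 - 1.803 * 2.6363 = 95.247%
Step 2: C_now = 83.73 * 95.247/100 = 79.75 Ah
Step 3: E_pack = V * C_now = 301 * 79.75 = 24005 Wh
Step 4: range = E_pack / consumption = 24005 / 186 = 129.1 km

129.1 km


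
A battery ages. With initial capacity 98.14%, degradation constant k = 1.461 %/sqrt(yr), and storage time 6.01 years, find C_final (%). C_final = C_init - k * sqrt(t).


Step 1: sqrt(6.01 yr) = 2.4515
Step 2: drop = 1.461 * 2.4515 = 3.5816
Step 3: C_final = 98.14 - 3.5816 = 94.56%

94.56%


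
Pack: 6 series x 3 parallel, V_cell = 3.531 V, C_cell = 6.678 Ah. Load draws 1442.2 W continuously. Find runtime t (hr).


Step 1: E_pack = Ns * V_cell * Np * C_cell = 6 * 3.531 * 3 * 6.678 = 424.44 Wh
Step 2: t = E_pack / P = 424.44 / 1442.2 = 0.2943 hr

0.2943 hr


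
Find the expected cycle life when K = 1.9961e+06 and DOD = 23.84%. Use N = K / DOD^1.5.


Step 1: DOD^1.5 = 23.84^1.5 = 116.4
Step 2: N = 1.9961e+06 / 116.4 = 17150 cycles

17150 cycles


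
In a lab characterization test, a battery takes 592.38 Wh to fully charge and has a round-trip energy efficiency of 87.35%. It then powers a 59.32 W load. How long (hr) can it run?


Step 1: E_discharge = eta/100 * E_charge = 87.35/100 * 592.38 = 517.44 Wh
Step 2: t = E_discharge / P = 517.44 / 59.32 = 8.723 hr

8.723 hr


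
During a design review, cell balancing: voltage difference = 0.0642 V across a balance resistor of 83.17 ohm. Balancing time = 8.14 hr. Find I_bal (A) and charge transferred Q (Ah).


First, Ohm's law: I_bal = 0.0642 V / 83.17 ohm = 7.7191e-04 A
Then Q = I * t = 7.7191e-04 A * 8.14 hr = 0.006283 Ah

I=7.7191e-04 A, Q=0.006283 Ah


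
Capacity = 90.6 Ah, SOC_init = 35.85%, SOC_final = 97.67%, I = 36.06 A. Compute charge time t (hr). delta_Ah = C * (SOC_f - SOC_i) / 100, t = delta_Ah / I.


delta_Ah = 90.6 * (97.67 - 35.85) / 100 = 56.009 Ah
t = delta_Ah / I = 56.009 / 36.06 = 1.553 hr

1.553 hr


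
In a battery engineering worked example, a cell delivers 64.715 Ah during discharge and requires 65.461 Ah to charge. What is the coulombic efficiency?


Coulombic efficiency = 64.715/65.461 * 100% = 98.86%

98.86%


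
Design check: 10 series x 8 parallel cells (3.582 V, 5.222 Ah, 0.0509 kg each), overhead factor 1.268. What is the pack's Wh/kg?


Step 1: V_pack = 10 * 3.582 = 35.82 V
Step 2: C_pack = 8 * 5.222 = 41.776 Ah
Step 3: E_pack = V_pack * C_pack = 35.82 * 41.776 = 1496.4 Wh
Step 4: m_pack = 10 * 8 * 0.0509 * 1.268 = 5.1633 kg
Step 5: ED = E_pack / m_pack = 1496.4 / 5.1633 = 289.8 Wh/kg

289.8 Wh/kg


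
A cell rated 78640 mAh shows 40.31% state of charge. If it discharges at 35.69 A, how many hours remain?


Convert: C_total = 78640 mAh = 78.64 Ah
Step 1: remaining = SOC/100 * C_total = 40.31/100 * 78.64 = 31.7 Ah
Step 2: t = remaining / I = 31.7 / 35.69 = 0.8882 hr

0.8882 hr


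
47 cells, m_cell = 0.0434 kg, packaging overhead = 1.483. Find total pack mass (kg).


m_pack = n * m_cell * overhead = 47 * 0.0434 * 1.483 = 3.025 kg

3.025 kg


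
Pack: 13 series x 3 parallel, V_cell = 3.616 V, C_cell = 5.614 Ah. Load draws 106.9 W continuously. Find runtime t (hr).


Step 1: E_pack = Ns * V_cell * Np * C_cell = 13 * 3.616 * 3 * 5.614 = 791.71 Wh
Step 2: t = E_pack / P = 791.71 / 106.9 = 7.406 hr

7.406 hr


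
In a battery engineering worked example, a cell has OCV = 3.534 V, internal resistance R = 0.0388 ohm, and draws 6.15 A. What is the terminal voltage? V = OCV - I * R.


IR drop = 6.15 * 0.0388 = 0.23862 V
V = 3.534 - 0.23862 = 3.295 V

3.295 V


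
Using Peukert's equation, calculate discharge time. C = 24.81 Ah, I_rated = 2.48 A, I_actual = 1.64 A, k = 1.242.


Step 1: t_rated = C / I_rated = 24.81 / 2.48 = 10.004 hr
Step 2: ratio = 2.48 / 1.64 = 1.5122
Step 3: ratio^k = 1.5122^1.242 = 1.6714
Step 4: t = t_rated * ratio^k = 10.004 * 1.6714 = 16.72 hr

16.72 hr


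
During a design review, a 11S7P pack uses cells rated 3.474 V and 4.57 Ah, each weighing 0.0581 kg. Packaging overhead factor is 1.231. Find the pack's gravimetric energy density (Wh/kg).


Step 1: V_pack = 11 * 3.474 = 38.214 V
Step 2: C_pack = 7 * 4.57 = 31.99 Ah
Step 3: E_pack = V_pack * C_pack = 38.214 * 31.99 = 1222.5 Wh
Step 4: m_pack = 11 * 7 * 0.0581 * 1.231 = 5.5071 kg
Step 5: ED = E_pack / m_pack = 1222.5 / 5.5071 = 222.0 Wh/kg

222.0 Wh/kg


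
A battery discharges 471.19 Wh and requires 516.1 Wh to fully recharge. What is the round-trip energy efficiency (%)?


Round-trip efficiency = 471.19/516.1 * 100% = 91.30%

91.30%


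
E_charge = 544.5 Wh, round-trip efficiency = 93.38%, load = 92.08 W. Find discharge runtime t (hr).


Step 1: E_discharge = eta/100 * E_charge = 93.38/100 * 544.5 = 508.45 Wh
Step 2: t = E_discharge / P = 508.45 / 92.08 = 5.522 hr

5.522 hr


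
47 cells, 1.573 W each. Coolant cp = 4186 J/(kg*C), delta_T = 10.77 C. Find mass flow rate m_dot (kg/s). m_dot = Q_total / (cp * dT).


Step 1: Total heat Q = 47 * 1.573 W = 73.931 W
Step 2: denom = cp * dT = 4186 * 10.77 = 45083
Step 3: m_dot = 73.931 / 45083 = 0.001640 kg/s

0.001640 kg/s


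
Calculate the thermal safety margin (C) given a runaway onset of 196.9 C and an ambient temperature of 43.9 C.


margin = T_onset - T_ambient = 196.9 - 43.9 = 153 C

153 C


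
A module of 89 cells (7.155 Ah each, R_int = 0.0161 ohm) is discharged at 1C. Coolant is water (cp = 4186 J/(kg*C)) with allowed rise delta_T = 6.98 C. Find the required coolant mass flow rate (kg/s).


Step 1: I = 1 * 7.155 = 7.155 A
Step 2: Q_cell = I^2 * R = 7.155^2 * 0.0161 = 0.82422 W
Step 3: Q_total = 89 * 0.82422 = 73.356 W
Step 4: m_dot = Q_total / (cp * dT) = 73.356 / (4186 * 6.98) = 0.002511 kg/s

0.002511 kg/s


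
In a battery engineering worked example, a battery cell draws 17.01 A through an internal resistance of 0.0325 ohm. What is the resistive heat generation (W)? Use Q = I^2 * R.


I^2 = 289.34
Q = 289.34 * 0.0325 = 9.404 W

9.404 W


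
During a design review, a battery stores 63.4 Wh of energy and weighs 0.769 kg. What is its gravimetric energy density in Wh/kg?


ED = E / m = 63.4 / 0.769 = 82.44 Wh/kg

82.44 Wh/kg


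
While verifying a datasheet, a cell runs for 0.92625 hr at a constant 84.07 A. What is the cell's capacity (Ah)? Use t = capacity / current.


C = I * t = 84.07 * 0.92625 = 77.87 Ah

77.87 Ah


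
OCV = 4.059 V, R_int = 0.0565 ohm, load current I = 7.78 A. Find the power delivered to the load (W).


Step 1: V_terminal = OCV - I*R = 4.059 - 7.78 * 0.0565 = 3.6194 V
Step 2: P_out = V_terminal * I = 3.6194 * 7.78 = 28.16 W

28.16 W


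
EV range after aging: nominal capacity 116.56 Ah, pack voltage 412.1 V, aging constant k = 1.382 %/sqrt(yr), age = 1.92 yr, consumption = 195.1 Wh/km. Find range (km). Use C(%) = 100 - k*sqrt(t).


Step 1: capacity retention = 100 - 1.382 * sqrt(1.92) = 100 - 1.382 * 1.3856 = 98.085%
Step 2: C_now = 116.56 * 98.085/100 = 114.33 Ah
Step 3: E_pack = V * C_now = 412.1 * 114.33 = 47115 Wh
Step 4: range = E_pack / consumption = 47115 / 195.1 = 241.5 km

241.5 km


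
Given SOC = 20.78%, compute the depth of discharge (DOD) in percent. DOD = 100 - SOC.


DOD = 100 - SOC = 100 - 20.78 = 79.22%

79.22%


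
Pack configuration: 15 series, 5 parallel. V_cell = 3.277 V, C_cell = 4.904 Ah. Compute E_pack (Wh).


E = Ns * Vcell * Np * Ccell = 15 * 3.277 * 5 * 4.904 = 1205 Wh

1205 Wh


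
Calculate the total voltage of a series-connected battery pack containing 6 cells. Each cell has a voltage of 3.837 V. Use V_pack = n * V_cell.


With 6 cells in series at 3.837 V each, V_pack = 23.022 V

23.022 V


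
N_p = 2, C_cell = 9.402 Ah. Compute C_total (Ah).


Parallel capacities add: 2 * 9.402 Ah = 18.804 Ah

18.804 Ah


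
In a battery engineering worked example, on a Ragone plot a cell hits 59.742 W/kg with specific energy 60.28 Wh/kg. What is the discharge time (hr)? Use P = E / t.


t = E / P = 60.28 / 59.742 = 1.009 hr

1.009 hr


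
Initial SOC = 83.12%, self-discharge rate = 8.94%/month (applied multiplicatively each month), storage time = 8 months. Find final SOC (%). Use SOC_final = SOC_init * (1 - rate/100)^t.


decay = (1 - 8.94/100)^8 = 0.47274
SOC_final = 83.12 * 0.47274 = 39.29%

39.29%


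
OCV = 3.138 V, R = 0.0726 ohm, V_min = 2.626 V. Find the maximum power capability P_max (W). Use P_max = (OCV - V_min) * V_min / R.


dV = OCV - V_min = 0.512 V (so I_max = dV / R)
P_max = dV * V_min / R = 0.512 * 2.626 / 0.0726 = 18.52 W

18.52 W


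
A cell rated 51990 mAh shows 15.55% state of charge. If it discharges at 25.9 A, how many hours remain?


Convert: C_total = 51990 mAh = 51.99 Ah
Step 1: remaining = SOC/100 * C_total = 15.55/100 * 51.99 = 8.0844 Ah
Step 2: t = remaining / I = 8.0844 / 25.9 = 0.3121 hr

0.3121 hr


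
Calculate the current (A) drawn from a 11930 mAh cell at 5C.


Convert: capacity = 11930 mAh = 11.93 Ah
At 5C: I = 5 * 11.93 Ah = 59.65 A

59.65 A


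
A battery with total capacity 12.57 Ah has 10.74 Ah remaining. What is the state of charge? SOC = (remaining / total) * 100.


SOC = (remaining / total) * 100 = (10.74 / 12.57) * 100 = 85.44%

85.44%


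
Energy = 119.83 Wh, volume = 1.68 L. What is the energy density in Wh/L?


ED = E / V = 119.83 / 1.68 = 71.33 Wh/L

71.33 Wh/L


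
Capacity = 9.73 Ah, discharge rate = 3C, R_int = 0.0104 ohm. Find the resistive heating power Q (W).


Step 1: I = C_rate * capacity = 3 * 9.73 = 29.19 A
Step 2: Q = I^2 * R = 29.19^2 * 0.0104 = 852.06 * 0.0104 = 8.861 W

8.861 W


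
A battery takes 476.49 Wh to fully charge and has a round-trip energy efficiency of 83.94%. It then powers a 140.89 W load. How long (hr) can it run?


Step 1: E_discharge = eta/100 * E_charge = 83.94/100 * 476.49 = 399.97 Wh
Step 2: t = E_discharge / P = 399.97 / 140.89 = 2.839 hr

2.839 hr


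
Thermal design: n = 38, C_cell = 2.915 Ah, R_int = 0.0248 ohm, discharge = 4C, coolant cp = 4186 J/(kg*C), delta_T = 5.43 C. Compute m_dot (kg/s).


Step 1: I = 4 * 2.915 = 11.66 A
Step 2: Q_cell = I^2 * R = 11.66^2 * 0.0248 = 3.3717 W
Step 3: Q_total = 38 * 3.3717 = 128.12 W
Step 4: m_dot = Q_total / (cp * dT) = 128.12 / (4186 * 5.43) = 0.005637 kg/s

0.005637 kg/s


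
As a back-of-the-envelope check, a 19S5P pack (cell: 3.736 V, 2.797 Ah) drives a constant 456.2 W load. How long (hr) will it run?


Step 1: E_pack = Ns * V_cell * Np * C_cell = 19 * 3.736 * 5 * 2.797 = 992.71 Wh
Step 2: t = E_pack / P = 992.71 / 456.2 = 2.176 hr

2.176 hr


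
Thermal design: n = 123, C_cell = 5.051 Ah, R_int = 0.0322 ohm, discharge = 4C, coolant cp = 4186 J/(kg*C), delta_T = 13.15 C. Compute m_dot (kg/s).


Step 1: I = 4 * 5.051 = 20.204 A
Step 2: Q_cell = I^2 * R = 20.204^2 * 0.0322 = 13.144 W
Step 3: Q_total = 123 * 13.144 = 1616.7 W
Step 4: m_dot = Q_total / (cp * dT) = 1616.7 / (4186 * 13.15) = 0.02937 kg/s

0.02937 kg/s


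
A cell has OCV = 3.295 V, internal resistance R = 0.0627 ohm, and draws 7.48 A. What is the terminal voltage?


IR drop = 7.48 * 0.0627 = 0.469 V
V = 3.295 - 0.469 = 2.826 V

2.826 V


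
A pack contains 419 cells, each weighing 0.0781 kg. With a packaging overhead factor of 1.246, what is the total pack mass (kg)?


m_pack = n * m_cell * overhead = 419 * 0.0781 * 1.246 = 40.77 kg

40.77 kg


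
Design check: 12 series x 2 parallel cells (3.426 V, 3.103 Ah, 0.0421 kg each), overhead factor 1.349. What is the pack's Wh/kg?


Step 1: V_pack = 12 * 3.426 = 41.112 V
Step 2: C_pack = 2 * 3.103 = 6.206 Ah
Step 3: E_pack = V_pack * C_pack = 41.112 * 6.206 = 255.14 Wh
Step 4: m_pack = 12 * 2 * 0.0421 * 1.349 = 1.363 kg
Step 5: ED = E_pack / m_pack = 255.14 / 1.363 = 187.2 Wh/kg

187.2 Wh/kg


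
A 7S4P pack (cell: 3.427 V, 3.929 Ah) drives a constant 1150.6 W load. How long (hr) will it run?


Step 1: E_pack = Ns * V_cell * Np * C_cell = 7 * 3.427 * 4 * 3.929 = 377.01 Wh
Step 2: t = E_pack / P = 377.01 / 1150.6 = 0.3277 hr

0.3277 hr


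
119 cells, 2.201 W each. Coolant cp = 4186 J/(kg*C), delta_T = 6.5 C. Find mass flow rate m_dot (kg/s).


Step 1: Total heat Q = 119 * 2.201 W = 261.92 W
Step 2: denom = cp * dT = 4186 * 6.5 = 27209
Step 3: m_dot = 261.92 / 27209 = 0.009626 kg/s

0.009626 kg/s


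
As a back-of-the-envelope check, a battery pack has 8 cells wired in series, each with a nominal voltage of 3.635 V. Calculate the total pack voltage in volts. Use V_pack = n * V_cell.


With 8 cells in series at 3.635 V each, V_pack = 29.08 V

29.08 V


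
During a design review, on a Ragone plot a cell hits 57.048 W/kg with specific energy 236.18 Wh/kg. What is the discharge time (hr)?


t = E / P = 236.18 / 57.048 = 4.140 hr

4.140 hr


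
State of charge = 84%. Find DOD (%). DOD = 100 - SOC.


DOD = 100 - SOC = 100 - 84 = 16%

16%


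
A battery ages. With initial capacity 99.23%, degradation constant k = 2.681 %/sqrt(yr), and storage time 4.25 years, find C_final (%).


Step 1: sqrt(4.25 yr) = 2.0616
Step 2: drop = 2.681 * 2.0616 = 5.5271
Step 3: C_final = 99.23 - 5.5271 = 93.70%

93.70%


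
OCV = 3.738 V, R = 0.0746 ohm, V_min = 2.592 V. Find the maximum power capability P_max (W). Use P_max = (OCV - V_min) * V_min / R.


dV = OCV - V_min = 1.146 V (so I_max = dV / R)
P_max = dV * V_min / R = 1.146 * 2.592 / 0.0746 = 39.82 W

39.82 W


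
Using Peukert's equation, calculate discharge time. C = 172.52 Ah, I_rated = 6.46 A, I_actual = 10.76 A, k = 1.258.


t_rated = C / I_rated = 172.52 / 6.46 = 26.706 hr
(I_rated/I)^k = (0.60037)^1.258 = 0.52632
t = t_rated * (I_rated/I)^k = 26.706 * 0.52632 = 14.06 hr

14.06 hr


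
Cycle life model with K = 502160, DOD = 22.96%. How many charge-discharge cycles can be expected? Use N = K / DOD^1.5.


Step 1: DOD^1.5 = 22.96^1.5 = 110.02
Step 2: N = 502160 / 110.02 = 4564 cycles

4564 cycles


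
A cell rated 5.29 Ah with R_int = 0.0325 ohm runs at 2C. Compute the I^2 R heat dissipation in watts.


Step 1: I = C_rate * capacity = 2 * 5.29 = 10.58 A
Step 2: Q = I^2 * R = 10.58^2 * 0.0325 = 111.94 * 0.0325 = 3.638 W

3.638 W


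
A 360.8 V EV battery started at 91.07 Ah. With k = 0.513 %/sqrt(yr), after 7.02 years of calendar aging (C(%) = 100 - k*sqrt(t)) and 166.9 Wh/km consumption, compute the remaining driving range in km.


Step 1: capacity retention = 100 - 0.513 * sqrt(7.02) = 100 - 0.513 * 2.6495 = 98.641%
Step 2: C_now = 91.07 * 98.641/100 = 89.832 Ah
Step 3: E_pack = V * C_now = 360.8 * 89.832 = 32411 Wh
Step 4: range = E_pack / consumption = 32411 / 166.9 = 194.2 km

194.2 km


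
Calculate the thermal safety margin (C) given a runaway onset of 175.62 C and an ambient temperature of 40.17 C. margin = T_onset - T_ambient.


margin = T_onset - T_ambient = 175.62 - 40.17 = 135.45 C

135.45 C


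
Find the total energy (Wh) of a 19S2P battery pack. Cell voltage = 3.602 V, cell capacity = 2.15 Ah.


V_pack = 19 * 3.602 = 68.438 V
C_pack = 2 * 2.15 = 4.3 Ah
E = V_pack * C_pack = 68.438 * 4.3 = 294.3 Wh

294.3 Wh


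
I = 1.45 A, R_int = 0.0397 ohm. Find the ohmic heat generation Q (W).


Q = I^2 * R = 1.45^2 * 0.0397 = 0.08347 W

0.08347 W


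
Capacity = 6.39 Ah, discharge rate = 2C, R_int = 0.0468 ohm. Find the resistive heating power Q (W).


Step 1: I = C_rate * capacity = 2 * 6.39 = 12.78 A
Step 2: Q = I^2 * R = 12.78^2 * 0.0468 = 163.33 * 0.0468 = 7.644 W

7.644 W


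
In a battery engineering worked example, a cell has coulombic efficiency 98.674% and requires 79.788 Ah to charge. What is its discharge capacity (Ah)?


Q_dis = eta/100 * Q_chg = 98.674/100 * 79.788 = 78.73 Ah

78.73 Ah


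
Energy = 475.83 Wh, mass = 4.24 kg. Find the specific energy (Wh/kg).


Specific energy = 475.83 Wh / 4.24 kg = 112.2 Wh/kg

112.2 Wh/kg


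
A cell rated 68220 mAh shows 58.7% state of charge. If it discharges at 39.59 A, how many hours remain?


Convert: C_total = 68220 mAh = 68.22 Ah
Step 1: remaining = SOC/100 * C_total = 58.7/100 * 68.22 = 40.045 Ah
Step 2: t = remaining / I = 40.045 / 39.59 = 1.011 hr

1.011 hr


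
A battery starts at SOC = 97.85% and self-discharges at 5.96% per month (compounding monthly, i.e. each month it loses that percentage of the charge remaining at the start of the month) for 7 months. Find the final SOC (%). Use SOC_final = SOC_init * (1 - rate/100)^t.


decay = (1 - 5.96/100)^7 = 0.65041
SOC_final = 97.85 * 0.65041 = 63.64%

63.64%


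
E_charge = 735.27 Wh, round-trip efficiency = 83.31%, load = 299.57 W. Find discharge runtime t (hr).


Step 1: E_discharge = eta/100 * E_charge = 83.31/100 * 735.27 = 612.55 Wh
Step 2: t = E_discharge / P = 612.55 / 299.57 = 2.045 hr

2.045 hr


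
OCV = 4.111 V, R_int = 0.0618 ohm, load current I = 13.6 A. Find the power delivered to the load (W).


Step 1: V_terminal = OCV - I*R = 4.111 - 13.6 * 0.0618 = 3.2705 V
Step 2: P_out = V_terminal * I = 3.2705 * 13.6 = 44.48 W

44.48 W


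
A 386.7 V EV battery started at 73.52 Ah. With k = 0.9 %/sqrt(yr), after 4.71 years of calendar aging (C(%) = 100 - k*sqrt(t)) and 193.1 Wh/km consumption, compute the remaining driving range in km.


Step 1: capacity retention = 100 - 0.9 * sqrt(4.71) = 100 - 0.9 * 2.1703 = 98.047%
Step 2: C_now = 73.52 * 98.047/100 = 72.084 Ah
Step 3: E_pack = V * C_now = 386.7 * 72.084 = 27875 Wh
Step 4: range = E_pack / consumption = 27875 / 193.1 = 144.4 km

144.4 km


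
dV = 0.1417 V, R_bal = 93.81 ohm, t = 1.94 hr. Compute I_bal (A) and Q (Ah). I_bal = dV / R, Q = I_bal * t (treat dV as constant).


I_bal = dV / R = 0.1417 / 93.81 = 0.0015105 A
Q = I_bal * t = 0.0015105 * 1.94 = 0.002930 Ah

I=0.0015105 A, Q=0.002930 Ah


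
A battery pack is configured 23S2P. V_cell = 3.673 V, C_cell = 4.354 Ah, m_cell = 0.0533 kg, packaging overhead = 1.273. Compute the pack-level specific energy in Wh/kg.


Step 1: V_pack = 23 * 3.673 = 84.479 V
Step 2: C_pack = 2 * 4.354 = 8.708 Ah
Step 3: E_pack = V_pack * C_pack = 84.479 * 8.708 = 735.64 Wh
Step 4: m_pack = 23 * 2 * 0.0533 * 1.273 = 3.1211 kg
Step 5: ED = E_pack / m_pack = 735.64 / 3.1211 = 235.7 Wh/kg

235.7 Wh/kg


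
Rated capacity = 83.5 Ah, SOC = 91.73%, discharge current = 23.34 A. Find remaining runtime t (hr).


Step 1: remaining = SOC/100 * C_total = 91.73/100 * 83.5 = 76.595 Ah
Step 2: t = remaining / I = 76.595 / 23.34 = 3.282 hr

3.282 hr


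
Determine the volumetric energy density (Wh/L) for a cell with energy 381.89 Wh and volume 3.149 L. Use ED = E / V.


Volumetric ED = 381.89 Wh / 3.149 L = 121.3 Wh/L

121.3 Wh/L


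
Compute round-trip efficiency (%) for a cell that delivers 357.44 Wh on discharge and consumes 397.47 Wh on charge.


Round-trip efficiency = 357.44/397.47 * 100% = 89.93%

89.93%


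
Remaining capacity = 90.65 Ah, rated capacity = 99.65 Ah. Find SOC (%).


SOC% = 90.65 / 99.65 * 100 = 90.97%

90.97%


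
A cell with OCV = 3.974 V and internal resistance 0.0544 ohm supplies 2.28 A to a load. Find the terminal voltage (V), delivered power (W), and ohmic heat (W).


Step 1: V_terminal = OCV - I*R = 3.974 - 2.28 * 0.0544 = 3.85 V
Step 2: P_out = V_terminal * I = 3.85 * 2.28 = 8.778 W
Step 3: Q = I^2 * R = 2.28^2 * 0.0544 = 0.2828 W

V=3.85 V, P=8.778 W, Q=0.2828 W


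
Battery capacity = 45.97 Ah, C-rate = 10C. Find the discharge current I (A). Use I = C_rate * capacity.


At 10C: I = 10 * 45.97 Ah = 459.7 A

459.7 A


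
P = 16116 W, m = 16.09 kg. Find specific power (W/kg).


SP = P / m = 16116 / 16.09 = 1002 W/kg

1002 W/kg


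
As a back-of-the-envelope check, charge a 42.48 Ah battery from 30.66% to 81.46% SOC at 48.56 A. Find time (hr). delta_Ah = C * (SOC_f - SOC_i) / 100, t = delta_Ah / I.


delta_Ah = 42.48 * (81.46 - 30.66) / 100 = 21.58 Ah
t = delta_Ah / I = 21.58 / 48.56 = 0.4444 hr

0.4444 hr


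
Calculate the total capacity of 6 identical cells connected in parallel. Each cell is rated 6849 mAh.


Convert: C_cell = 6849 mAh = 6.849 Ah
C_total = 6 * 6.849 = 41.094 Ah

41.094 Ah


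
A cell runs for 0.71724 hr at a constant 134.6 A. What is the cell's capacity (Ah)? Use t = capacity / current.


C = I * t = 134.6 * 0.71724 = 96.54 Ah

96.54 Ah


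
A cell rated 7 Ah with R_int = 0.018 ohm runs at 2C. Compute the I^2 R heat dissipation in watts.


Step 1: I = C_rate * capacity = 2 * 7 = 14 A
Step 2: Q = I^2 * R = 14^2 * 0.018 = 196 * 0.018 = 3.528 W

3.528 W


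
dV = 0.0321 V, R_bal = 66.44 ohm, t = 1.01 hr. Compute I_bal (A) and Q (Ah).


I_bal = dV / R = 0.0321 / 66.44 = 4.8314e-04 A
Q = I_bal * t = 4.8314e-04 * 1.01 = 4.880e-04 Ah

I=4.8314e-04 A, Q=4.880e-04 Ah


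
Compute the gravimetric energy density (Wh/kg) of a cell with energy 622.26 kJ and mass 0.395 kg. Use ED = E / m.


Convert: E = 622.26 kJ = 172.85 Wh
ED = E / m = 172.85 / 0.395 = 437.6 Wh/kg

437.6 Wh/kg


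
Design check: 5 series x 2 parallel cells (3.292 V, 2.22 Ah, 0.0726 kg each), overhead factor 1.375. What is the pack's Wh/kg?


Step 1: V_pack = 5 * 3.292 = 16.46 V
Step 2: C_pack = 2 * 2.22 = 4.44 Ah
Step 3: E_pack = V_pack * C_pack = 16.46 * 4.44 = 73.082 Wh
Step 4: m_pack = 5 * 2 * 0.0726 * 1.375 = 0.99825 kg
Step 5: ED = E_pack / m_pack = 73.082 / 0.99825 = 73.21 Wh/kg

73.21 Wh/kg


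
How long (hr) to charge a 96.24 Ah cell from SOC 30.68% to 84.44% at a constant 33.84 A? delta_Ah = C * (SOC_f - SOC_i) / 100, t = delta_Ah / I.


delta_Ah = 96.24 * (84.44 - 30.68) / 100 = 51.739 Ah
t = delta_Ah / I = 51.739 / 33.84 = 1.529 hr

1.529 hr


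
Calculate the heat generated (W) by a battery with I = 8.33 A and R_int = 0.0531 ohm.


Q = I^2 * R = 8.33^2 * 0.0531 = 3.685 W

3.685 W


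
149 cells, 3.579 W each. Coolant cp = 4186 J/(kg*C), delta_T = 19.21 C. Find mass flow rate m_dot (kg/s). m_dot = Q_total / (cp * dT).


Q_total = 149 * 3.579 = 533.27 W
m_dot = Q_total / (cp * dT) = 533.27 / (4186 * 19.21) = 0.006632 kg/s

0.006632 kg/s


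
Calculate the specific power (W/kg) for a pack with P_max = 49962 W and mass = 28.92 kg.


SP = P / m = 49962 / 28.92 = 1728 W/kg

1728 W/kg


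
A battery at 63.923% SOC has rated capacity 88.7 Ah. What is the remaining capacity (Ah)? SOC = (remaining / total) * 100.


remaining = SOC / 100 * total = 63.923 / 100 * 88.7 = 56.70 Ah

56.70 Ah


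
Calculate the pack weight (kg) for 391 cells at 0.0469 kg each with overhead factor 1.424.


m_pack = n * m_cell * overhead = 391 * 0.0469 * 1.424 = 26.11 kg

26.11 kg


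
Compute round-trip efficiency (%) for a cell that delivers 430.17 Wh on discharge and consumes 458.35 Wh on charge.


Round-trip efficiency = 430.17/458.35 * 100% = 93.85%

93.85%


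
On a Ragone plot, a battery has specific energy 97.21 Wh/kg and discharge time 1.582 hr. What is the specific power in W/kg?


Specific power = 97.21 Wh/kg / 1.582 hr = 61.45 W/kg

61.45 W/kg


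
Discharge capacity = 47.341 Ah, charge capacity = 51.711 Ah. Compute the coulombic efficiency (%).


Coulombic efficiency = 47.341/51.711 * 100% = 91.55%

91.55%


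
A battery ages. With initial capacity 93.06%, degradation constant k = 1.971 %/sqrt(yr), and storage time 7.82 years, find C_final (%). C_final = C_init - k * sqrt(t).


sqrt(t) = sqrt(7.82) = 2.7964
C_final = 93.06 - 1.971 * 2.7964 = 87.55%

87.55%


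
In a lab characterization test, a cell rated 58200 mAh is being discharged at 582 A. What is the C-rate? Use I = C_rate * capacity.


Convert: capacity = 58200 mAh = 58.2 Ah
C_rate = I / capacity = 582 / 58.2 = 10C

10C


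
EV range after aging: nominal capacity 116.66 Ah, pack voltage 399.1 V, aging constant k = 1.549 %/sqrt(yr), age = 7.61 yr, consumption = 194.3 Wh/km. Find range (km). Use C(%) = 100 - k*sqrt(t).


Step 1: capacity retention = 100 - 1.549 * sqrt(7.61) = 100 - 1.549 * 2.7586 = 95.727%
Step 2: C_now = 116.66 * 95.727/100 = 111.68 Ah
Step 3: E_pack = V * C_now = 399.1 * 111.68 = 44571 Wh
Step 4: range = E_pack / consumption = 44571 / 194.3 = 229.4 km

229.4 km


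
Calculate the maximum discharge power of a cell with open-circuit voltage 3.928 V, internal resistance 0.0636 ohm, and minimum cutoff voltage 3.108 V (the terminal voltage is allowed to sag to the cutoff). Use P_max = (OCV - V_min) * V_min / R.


P_max = (OCV - V_min) * V_min / R = (3.928 - 3.108) * 3.108 / 0.0636 = 0.82 * 3.108 / 0.0636 = 40.07 W

40.07 W


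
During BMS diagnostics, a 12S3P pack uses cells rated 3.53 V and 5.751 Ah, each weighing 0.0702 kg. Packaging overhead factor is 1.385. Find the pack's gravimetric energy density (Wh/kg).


Step 1: V_pack = 12 * 3.53 = 42.36 V
Step 2: C_pack = 3 * 5.751 = 17.253 Ah
Step 3: E_pack = V_pack * C_pack = 42.36 * 17.253 = 730.84 Wh
Step 4: m_pack = 12 * 3 * 0.0702 * 1.385 = 3.5002 kg
Step 5: ED = E_pack / m_pack = 730.84 / 3.5002 = 208.8 Wh/kg

208.8 Wh/kg


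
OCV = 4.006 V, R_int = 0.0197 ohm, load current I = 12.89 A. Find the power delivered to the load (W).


Step 1: V_terminal = OCV - I*R = 4.006 - 12.89 * 0.0197 = 3.7521 V
Step 2: P_out = V_terminal * I = 3.7521 * 12.89 = 48.36 W

48.36 W


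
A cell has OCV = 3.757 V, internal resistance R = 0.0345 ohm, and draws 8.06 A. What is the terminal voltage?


V = OCV - I*R = 3.757 - 8.06 * 0.0345 = 3.479 V

3.479 V


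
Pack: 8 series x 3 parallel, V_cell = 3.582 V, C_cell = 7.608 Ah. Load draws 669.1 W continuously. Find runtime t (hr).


Step 1: E_pack = Ns * V_cell * Np * C_cell = 8 * 3.582 * 3 * 7.608 = 654.04 Wh
Step 2: t = E_pack / P = 654.04 / 669.1 = 0.9775 hr

0.9775 hr


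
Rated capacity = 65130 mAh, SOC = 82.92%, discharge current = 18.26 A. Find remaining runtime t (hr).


Convert: C_total = 65130 mAh = 65.13 Ah
Step 1: remaining = SOC/100 * C_total = 82.92/100 * 65.13 = 54.006 Ah
Step 2: t = remaining / I = 54.006 / 18.26 = 2.958 hr

2.958 hr


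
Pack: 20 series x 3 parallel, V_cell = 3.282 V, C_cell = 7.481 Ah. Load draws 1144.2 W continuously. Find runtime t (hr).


Step 1: E_pack = Ns * V_cell * Np * C_cell = 20 * 3.282 * 3 * 7.481 = 1473.2 Wh
Step 2: t = E_pack / P = 1473.2 / 1144.2 = 1.288 hr

1.288 hr


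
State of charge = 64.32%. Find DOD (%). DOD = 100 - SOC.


DOD = 100 - SOC = 100 - 64.32 = 35.68%

35.68%


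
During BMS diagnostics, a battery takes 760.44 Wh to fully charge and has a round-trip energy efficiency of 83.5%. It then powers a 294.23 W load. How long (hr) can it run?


Step 1: E_discharge = eta/100 * E_charge = 83.5/100 * 760.44 = 634.97 Wh
Step 2: t = E_discharge / P = 634.97 / 294.23 = 2.158 hr

2.158 hr


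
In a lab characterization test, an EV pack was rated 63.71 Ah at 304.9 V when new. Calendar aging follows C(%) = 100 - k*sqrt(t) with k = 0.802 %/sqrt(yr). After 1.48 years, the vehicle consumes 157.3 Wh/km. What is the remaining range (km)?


Step 1: capacity retention = 100 - 0.802 * sqrt(1.48) = 100 - 0.802 * 1.2166 = 99.024%
Step 2: C_now = 63.71 * 99.024/100 = 63.088 Ah
Step 3: E_pack = V * C_now = 304.9 * 63.088 = 19236 Wh
Step 4: range = E_pack / consumption = 19236 / 157.3 = 122.3 km

122.3 km


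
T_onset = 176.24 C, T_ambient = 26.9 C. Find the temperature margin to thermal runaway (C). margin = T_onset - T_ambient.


Safety margin = 176.24 C - 26.9 C = 149.34 C

149.34 C


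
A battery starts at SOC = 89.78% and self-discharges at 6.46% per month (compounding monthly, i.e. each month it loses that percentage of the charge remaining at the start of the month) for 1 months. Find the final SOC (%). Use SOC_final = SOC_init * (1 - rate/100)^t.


Monthly retention factor = 1 - 6.46/100 = 0.9354
Over 1 months: factor^1 = 0.9354
SOC_final = 89.78 * 0.9354 = 83.98%

83.98%


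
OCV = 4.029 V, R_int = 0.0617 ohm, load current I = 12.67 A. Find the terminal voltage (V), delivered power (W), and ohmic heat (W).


Step 1: V_terminal = OCV - I*R = 4.029 - 12.67 * 0.0617 = 3.2473 V
Step 2: P_out = V_terminal * I = 3.2473 * 12.67 = 41.14 W
Step 3: Q = I^2 * R = 12.67^2 * 0.0617 = 9.905 W

V=3.2473 V, P=41.14 W, Q=9.905 W


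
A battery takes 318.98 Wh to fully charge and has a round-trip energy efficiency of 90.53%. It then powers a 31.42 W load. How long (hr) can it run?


Step 1: E_discharge = eta/100 * E_charge = 90.53/100 * 318.98 = 288.77 Wh
Step 2: t = E_discharge / P = 288.77 / 31.42 = 9.191 hr

9.191 hr


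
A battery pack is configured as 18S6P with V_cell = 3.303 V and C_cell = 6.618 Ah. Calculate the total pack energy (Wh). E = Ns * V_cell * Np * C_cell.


V_pack = 18 * 3.303 = 59.454 V
C_pack = 6 * 6.618 = 39.708 Ah
E = V_pack * C_pack = 59.454 * 39.708 = 2361 Wh

2361 Wh


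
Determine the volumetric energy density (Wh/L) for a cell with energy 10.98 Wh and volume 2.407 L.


Volumetric ED = 10.98 Wh / 2.407 L = 4.562 Wh/L

4.562 Wh/L


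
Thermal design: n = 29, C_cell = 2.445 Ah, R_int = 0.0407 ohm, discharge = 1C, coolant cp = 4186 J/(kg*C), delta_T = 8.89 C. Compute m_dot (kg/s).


Step 1: I = 1 * 2.445 = 2.445 A
Step 2: Q_cell = I^2 * R = 2.445^2 * 0.0407 = 0.24331 W
Step 3: Q_total = 29 * 0.24331 = 7.056 W
Step 4: m_dot = Q_total / (cp * dT) = 7.056 / (4186 * 8.89) = 1.896e-04 kg/s

1.896e-04 kg/s


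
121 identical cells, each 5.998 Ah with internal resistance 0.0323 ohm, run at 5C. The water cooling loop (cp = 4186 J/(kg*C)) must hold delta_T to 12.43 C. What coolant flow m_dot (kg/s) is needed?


Step 1: I = 5 * 5.998 = 29.99 A
Step 2: Q_cell = I^2 * R = 29.99^2 * 0.0323 = 29.051 W
Step 3: Q_total = 121 * 29.051 = 3515.2 W
Step 4: m_dot = Q_total / (cp * dT) = 3515.2 / (4186 * 12.43) = 0.06756 kg/s

0.06756 kg/s


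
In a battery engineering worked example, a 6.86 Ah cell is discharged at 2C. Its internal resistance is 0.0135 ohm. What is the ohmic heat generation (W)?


Step 1: I = C_rate * capacity = 2 * 6.86 = 13.72 A
Step 2: Q = I^2 * R = 13.72^2 * 0.0135 = 188.24 * 0.0135 = 2.541 W

2.541 W


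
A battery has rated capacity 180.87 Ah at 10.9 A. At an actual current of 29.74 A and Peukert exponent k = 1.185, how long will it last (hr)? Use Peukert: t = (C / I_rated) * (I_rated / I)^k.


t_rated = C / I_rated = 180.87 / 10.9 = 16.594 hr
(I_rated/I)^k = (0.36651)^1.185 = 0.3044
t = t_rated * (I_rated/I)^k = 16.594 * 0.3044 = 5.051 hr

5.051 hr


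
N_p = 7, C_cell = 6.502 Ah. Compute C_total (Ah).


C_total = 7 * 6.502 = 45.514 Ah

45.514 Ah


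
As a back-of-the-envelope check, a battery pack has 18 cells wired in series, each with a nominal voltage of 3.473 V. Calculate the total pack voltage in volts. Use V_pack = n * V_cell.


V_pack = n * V_cell = 18 * 3.473 = 62.514 V

62.514 V


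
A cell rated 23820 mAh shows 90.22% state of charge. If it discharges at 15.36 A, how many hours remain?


Convert: C_total = 23820 mAh = 23.82 Ah
Step 1: remaining = SOC/100 * C_total = 90.22/100 * 23.82 = 21.49 Ah
Step 2: t = remaining / I = 21.49 / 15.36 = 1.399 hr

1.399 hr


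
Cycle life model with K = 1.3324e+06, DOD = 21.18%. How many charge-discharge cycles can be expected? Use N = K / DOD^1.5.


Step 1: DOD^1.5 = 21.18^1.5 = 97.474
Step 2: N = 1.3324e+06 / 97.474 = 13670 cycles

13670 cycles


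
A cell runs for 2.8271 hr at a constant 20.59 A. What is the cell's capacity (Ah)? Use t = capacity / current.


C = I * t = 20.59 * 2.8271 = 58.21 Ah

58.21 Ah


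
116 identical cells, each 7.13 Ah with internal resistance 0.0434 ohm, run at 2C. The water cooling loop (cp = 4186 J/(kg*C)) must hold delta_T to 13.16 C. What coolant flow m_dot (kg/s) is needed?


Step 1: I = 2 * 7.13 = 14.26 A
Step 2: Q_cell = I^2 * R = 14.26^2 * 0.0434 = 8.8253 W
Step 3: Q_total = 116 * 8.8253 = 1023.7 W
Step 4: m_dot = Q_total / (cp * dT) = 1023.7 / (4186 * 13.16) = 0.01858 kg/s

0.01858 kg/s


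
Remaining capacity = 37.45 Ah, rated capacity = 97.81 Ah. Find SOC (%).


SOC = (remaining / total) * 100 = (37.45 / 97.81) * 100 = 38.29%

38.29%


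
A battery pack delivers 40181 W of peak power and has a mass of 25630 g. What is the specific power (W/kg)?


Convert: m = 25630 g = 25.63 kg
Specific power = 40181 W / 25.63 kg = 1568 W/kg

1568 W/kg


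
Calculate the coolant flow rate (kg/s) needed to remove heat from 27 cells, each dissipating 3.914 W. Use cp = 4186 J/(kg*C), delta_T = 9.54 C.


Q_total = 27 * 3.914 = 105.68 W
m_dot = Q_total / (cp * dT) = 105.68 / (4186 * 9.54) = 0.002646 kg/s

0.002646 kg/s


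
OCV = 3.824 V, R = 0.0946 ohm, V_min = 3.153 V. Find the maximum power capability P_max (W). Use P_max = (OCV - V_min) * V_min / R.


P_max = (OCV - V_min) * V_min / R = (3.824 - 3.153) * 3.153 / 0.0946 = 0.671 * 3.153 / 0.0946 = 22.36 W

22.36 W


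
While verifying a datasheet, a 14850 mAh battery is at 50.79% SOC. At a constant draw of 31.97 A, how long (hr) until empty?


Convert: C_total = 14850 mAh = 14.85 Ah
Step 1: remaining = SOC/100 * C_total = 50.79/100 * 14.85 = 7.5423 Ah
Step 2: t = remaining / I = 7.5423 / 31.97 = 0.2359 hr

0.2359 hr
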